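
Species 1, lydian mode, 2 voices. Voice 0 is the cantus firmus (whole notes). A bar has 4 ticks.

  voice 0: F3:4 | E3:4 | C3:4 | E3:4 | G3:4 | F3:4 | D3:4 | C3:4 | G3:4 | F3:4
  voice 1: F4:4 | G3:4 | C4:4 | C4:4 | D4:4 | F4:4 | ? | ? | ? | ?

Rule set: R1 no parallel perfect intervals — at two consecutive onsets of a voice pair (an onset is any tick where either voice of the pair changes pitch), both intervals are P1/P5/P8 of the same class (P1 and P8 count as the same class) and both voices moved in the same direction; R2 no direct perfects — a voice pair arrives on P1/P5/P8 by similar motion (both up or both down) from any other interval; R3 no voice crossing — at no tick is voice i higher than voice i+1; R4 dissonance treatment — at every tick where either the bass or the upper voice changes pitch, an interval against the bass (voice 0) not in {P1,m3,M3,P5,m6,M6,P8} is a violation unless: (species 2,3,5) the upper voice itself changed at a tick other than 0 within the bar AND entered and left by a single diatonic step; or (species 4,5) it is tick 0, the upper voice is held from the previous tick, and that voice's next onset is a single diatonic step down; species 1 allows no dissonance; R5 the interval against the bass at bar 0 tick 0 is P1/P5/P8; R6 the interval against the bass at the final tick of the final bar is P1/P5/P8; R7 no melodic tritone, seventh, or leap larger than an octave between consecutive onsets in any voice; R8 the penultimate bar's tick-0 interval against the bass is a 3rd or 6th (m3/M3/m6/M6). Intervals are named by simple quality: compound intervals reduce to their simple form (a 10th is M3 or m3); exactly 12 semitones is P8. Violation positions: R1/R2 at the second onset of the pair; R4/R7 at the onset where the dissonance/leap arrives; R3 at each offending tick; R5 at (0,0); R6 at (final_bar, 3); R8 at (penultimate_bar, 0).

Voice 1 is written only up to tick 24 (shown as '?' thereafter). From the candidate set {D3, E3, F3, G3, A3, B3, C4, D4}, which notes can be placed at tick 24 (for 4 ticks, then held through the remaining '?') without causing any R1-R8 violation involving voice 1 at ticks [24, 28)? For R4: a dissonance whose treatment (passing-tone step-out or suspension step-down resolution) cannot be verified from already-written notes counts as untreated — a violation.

D3: violates R1,R7
E3: violates R4,R7
F3: legal
G3: violates R4,R7
A3: violates R2
B3: violates R7
C4: violates R4
D4: violates R1

{F3}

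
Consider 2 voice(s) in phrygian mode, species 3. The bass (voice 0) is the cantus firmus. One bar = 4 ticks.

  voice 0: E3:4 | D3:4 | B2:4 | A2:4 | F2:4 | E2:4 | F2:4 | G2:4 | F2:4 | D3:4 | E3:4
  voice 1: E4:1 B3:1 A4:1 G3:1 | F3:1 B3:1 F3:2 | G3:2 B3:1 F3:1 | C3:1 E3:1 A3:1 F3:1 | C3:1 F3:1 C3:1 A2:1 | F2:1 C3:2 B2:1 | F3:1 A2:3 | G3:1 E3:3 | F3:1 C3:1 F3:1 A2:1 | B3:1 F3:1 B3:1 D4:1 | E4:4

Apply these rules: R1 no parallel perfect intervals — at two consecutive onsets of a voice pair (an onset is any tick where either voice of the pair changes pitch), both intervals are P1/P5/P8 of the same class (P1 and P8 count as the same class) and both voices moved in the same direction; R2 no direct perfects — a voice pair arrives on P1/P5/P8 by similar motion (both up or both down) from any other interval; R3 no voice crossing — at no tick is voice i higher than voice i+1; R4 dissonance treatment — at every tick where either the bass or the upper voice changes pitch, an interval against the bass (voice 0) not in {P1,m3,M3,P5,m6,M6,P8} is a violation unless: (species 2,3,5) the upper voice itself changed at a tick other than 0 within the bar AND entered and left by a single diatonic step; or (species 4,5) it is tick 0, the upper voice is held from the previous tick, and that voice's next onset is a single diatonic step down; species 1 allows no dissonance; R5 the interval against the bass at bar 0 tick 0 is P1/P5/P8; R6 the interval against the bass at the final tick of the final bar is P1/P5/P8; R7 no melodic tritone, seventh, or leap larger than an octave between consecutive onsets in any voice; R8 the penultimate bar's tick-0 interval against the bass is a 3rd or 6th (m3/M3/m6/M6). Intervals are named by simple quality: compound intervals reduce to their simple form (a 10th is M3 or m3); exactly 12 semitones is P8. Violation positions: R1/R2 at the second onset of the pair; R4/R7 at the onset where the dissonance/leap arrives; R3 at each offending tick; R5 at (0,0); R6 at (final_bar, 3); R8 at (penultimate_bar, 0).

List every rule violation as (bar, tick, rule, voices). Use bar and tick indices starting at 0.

bar 0: v0=E3 v1=E4 downbeat P8
bar 1: v0=D3 v1=F3 downbeat m3
bar 2: v0=B2 v1=G3 downbeat m6
bar 3: v0=A2 v1=C3 downbeat m3
bar 4: v0=F2 v1=C3 downbeat P5
bar 5: v0=E2 v1=F2 downbeat m2
bar 6: v0=F2 v1=F3 downbeat P8
bar 7: v0=G2 v1=G3 downbeat P8
bar 8: v0=F2 v1=F3 downbeat P8
bar 9: v0=D3 v1=B3 downbeat M6
bar 10: v0=E3 v1=E4 downbeat P8
  -> R4 @ bar 0 tick 2 v(0, 1): E3/A4 P4 untreated
  -> R7 @ bar 0 tick 2 v(1,): B3->A4 leap 10st
  -> R7 @ bar 0 tick 3 v(1,): A4->G3 leap 14st
  -> R7 @ bar 1 tick 1 v(1,): F3->B3 leap 6st
  -> R7 @ bar 1 tick 2 v(1,): B3->F3 leap 6st
  -> R4 @ bar 2 tick 3 v(0, 1): B2/F3 TT untreated
  -> R7 @ bar 2 tick 3 v(1,): B3->F3 leap 6st
  -> R2 @ bar 4 tick 0 v(0, 1): A2/F3 m6 -> F2/C3 P5 similar
  -> R4 @ bar 5 tick 0 v(0, 1): E2/F2 m2 untreated
  -> R2 @ bar 6 tick 0 v(0, 1): E2/B2 P5 -> F2/F3 P8 similar
  -> R7 @ bar 6 tick 0 v(1,): B2->F3 leap 6st
  -> R2 @ bar 7 tick 0 v(0, 1): F2/A2 M3 -> G2/G3 P8 similar
  -> R7 @ bar 7 tick 0 v(1,): A2->G3 leap 10st
  -> R7 @ bar 9 tick 0 v(1,): A2->B3 leap 14st
  -> R7 @ bar 9 tick 1 v(1,): B3->F3 leap 6st
  -> R7 @ bar 9 tick 2 v(1,): F3->B3 leap 6st
  -> R1 @ bar 10 tick 0 v(0, 1): D3/D4 P8 -> E3/E4 P8 similar

(0, 2, R4, (0, 1))
(0, 2, R7, (1,))
(0, 3, R7, (1,))
(1, 1, R7, (1,))
(1, 2, R7, (1,))
(2, 3, R4, (0, 1))
(2, 3, R7, (1,))
(4, 0, R2, (0, 1))
(5, 0, R4, (0, 1))
(6, 0, R2, (0, 1))
(6, 0, R7, (1,))
(7, 0, R2, (0, 1))
(7, 0, R7, (1,))
(9, 0, R7, (1,))
(9, 1, R7, (1,))
(9, 2, R7, (1,))
(10, 0, R1, (0, 1))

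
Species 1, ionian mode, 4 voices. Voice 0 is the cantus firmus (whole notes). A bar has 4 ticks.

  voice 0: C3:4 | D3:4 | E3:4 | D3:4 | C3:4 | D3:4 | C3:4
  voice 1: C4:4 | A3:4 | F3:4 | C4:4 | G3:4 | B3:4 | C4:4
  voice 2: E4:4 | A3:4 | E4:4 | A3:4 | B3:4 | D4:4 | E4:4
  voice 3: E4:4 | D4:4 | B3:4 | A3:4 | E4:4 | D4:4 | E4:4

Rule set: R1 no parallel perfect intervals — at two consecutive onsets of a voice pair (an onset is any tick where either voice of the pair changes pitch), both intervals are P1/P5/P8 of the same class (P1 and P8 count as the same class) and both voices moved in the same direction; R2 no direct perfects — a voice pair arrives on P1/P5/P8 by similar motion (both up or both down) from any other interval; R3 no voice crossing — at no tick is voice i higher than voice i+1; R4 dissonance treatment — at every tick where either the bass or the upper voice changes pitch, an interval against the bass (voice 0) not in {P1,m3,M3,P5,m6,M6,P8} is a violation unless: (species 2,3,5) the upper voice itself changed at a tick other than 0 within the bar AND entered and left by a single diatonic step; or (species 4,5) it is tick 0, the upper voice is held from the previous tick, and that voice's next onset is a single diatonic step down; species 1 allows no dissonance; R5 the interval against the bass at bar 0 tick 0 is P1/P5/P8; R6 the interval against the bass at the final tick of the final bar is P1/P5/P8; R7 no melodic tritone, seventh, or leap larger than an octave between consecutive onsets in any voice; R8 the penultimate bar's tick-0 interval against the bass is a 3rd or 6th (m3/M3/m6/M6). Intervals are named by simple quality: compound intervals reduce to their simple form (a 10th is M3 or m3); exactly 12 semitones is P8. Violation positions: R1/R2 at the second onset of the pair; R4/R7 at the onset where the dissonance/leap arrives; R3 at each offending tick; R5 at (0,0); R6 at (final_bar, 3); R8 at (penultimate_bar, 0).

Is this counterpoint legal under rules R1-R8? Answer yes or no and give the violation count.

bar 0: v0=C3 v1=C4 v2=E4 v3=E4 (M3)
bar 1: v0=D3 v1=A3 v2=A3 v3=D4 (P8)
bar 2: v0=E3 v1=F3 v2=E4 v3=B3 (P5)
bar 3: v0=D3 v1=C4 v2=A3 v3=A3 (P5)
bar 4: v0=C3 v1=G3 v2=B3 v3=E4 (M3)
bar 5: v0=D3 v1=B3 v2=D4 v3=D4 (P8)
bar 6: v0=C3 v1=C4 v2=E4 v3=E4 (M3)
  R5 @ bar0.0: opens on M3
  R5 @ bar0.0: opens on M3
  R2 @ bar1.0: C4/E4 M3 -> A3/A3 P1 similar
  R2 @ bar2.0: D3/A3 P5 -> E3/E4 P8 similar
  R3 @ bar2.0: E4 above B3
  R4 @ bar2.0: E3/F3 m2 untreated
  R3 @ bar2.1: E4 above B3
  R3 @ bar2.2: E4 above B3
  R3 @ bar2.3: E4 above B3
  R1 @ bar3.0: E3/B3 P5 -> D3/A3 P5 similar
  R2 @ bar3.0: E3/E4 P8 -> D3/A3 P5 similar
  R2 @ bar3.0: E4/B3 P4 -> A3/A3 P1 similar
  R3 @ bar3.0: C4 above A3
  R4 @ bar3.0: D3/C4 m7 untreated
  R3 @ bar3.1: C4 above A3
  R3 @ bar3.2: C4 above A3
  R3 @ bar3.3: C4 above A3
  R2 @ bar4.0: D3/C4 m7 -> C3/G3 P5 similar
  R4 @ bar4.0: C3/B3 M7 untreated
  R2 @ bar5.0: C3/B3 M7 -> D3/D4 P8 similar
  R8 @ bar5.0: penult P8 not 3rd/6th
  R8 @ bar5.0: penult P8 not 3rd/6th
  R1 @ bar6.0: D4/D4 P1 -> E4/E4 P1 similar
  R6 @ bar6.3: closes on M3
  R6 @ bar6.3: closes on M3

No (25 violations)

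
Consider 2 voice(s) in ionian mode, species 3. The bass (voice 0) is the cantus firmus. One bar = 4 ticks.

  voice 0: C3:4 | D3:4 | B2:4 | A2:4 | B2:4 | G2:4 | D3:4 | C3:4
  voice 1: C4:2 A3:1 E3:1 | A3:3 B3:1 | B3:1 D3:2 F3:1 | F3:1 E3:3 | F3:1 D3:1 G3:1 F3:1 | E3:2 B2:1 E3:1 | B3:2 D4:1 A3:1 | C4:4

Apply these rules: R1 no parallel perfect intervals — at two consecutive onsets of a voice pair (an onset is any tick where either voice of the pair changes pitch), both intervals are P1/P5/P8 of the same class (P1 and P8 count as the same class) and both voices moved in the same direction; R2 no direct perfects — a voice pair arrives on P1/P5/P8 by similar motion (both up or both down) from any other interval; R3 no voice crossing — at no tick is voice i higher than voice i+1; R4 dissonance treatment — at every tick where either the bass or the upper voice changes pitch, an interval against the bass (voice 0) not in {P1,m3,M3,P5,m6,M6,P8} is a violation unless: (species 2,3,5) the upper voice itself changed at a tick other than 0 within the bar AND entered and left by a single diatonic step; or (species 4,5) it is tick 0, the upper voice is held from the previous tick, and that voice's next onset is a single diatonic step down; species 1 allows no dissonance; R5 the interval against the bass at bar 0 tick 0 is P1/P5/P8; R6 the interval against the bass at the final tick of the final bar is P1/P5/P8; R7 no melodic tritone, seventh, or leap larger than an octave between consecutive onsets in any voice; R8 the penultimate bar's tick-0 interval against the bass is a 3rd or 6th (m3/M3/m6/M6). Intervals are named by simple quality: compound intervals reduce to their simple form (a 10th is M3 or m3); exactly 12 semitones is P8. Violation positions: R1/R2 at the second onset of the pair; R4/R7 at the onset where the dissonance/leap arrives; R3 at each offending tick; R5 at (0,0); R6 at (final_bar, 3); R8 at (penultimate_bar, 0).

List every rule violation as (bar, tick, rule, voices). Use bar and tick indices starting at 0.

bar 0: v0=C3 v1=C4 downbeat P8
bar 1: v0=D3 v1=A3 downbeat P5
bar 2: v0=B2 v1=B3 downbeat P8
bar 3: v0=A2 v1=F3 downbeat m6
bar 4: v0=B2 v1=F3 downbeat TT
bar 5: v0=G2 v1=E3 downbeat M6
bar 6: v0=D3 v1=B3 downbeat M6
bar 7: v0=C3 v1=C4 downbeat P8
  -> R2 @ bar 1 tick 0 v(0, 1): C3/E3 M3 -> D3/A3 P5 similar
  -> R4 @ bar 2 tick 3 v(0, 1): B2/F3 TT untreated
  -> R4 @ bar 4 tick 0 v(0, 1): B2/F3 TT untreated

(1, 0, R2, (0, 1))
(2, 3, R4, (0, 1))
(4, 0, R4, (0, 1))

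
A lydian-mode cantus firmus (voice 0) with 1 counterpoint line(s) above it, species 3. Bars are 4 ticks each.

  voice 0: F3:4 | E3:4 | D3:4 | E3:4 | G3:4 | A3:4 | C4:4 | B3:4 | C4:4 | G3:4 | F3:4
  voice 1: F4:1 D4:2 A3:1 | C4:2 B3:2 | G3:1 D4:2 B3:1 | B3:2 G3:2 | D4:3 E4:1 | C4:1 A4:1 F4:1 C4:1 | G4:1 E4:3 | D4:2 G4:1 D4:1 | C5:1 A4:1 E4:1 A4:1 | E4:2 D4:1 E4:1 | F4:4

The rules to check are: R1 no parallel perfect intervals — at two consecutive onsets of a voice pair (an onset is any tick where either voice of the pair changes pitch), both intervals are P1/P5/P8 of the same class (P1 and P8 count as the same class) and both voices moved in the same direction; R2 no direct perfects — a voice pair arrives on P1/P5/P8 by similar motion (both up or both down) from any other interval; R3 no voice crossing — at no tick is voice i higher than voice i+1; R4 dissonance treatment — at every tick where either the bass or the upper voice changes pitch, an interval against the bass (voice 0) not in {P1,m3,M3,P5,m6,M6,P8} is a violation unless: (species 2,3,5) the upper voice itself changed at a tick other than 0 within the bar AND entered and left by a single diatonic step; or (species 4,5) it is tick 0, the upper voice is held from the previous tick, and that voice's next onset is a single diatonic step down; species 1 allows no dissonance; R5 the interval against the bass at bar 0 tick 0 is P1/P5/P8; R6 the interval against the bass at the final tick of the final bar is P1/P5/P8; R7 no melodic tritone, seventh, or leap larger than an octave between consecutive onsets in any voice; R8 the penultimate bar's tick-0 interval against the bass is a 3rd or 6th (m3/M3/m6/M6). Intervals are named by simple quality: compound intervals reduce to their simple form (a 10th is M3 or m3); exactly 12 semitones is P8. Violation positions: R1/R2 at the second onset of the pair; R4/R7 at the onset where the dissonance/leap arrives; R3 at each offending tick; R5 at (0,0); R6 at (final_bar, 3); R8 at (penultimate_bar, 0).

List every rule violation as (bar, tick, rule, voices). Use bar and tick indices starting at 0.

bar 0: v0=F3 v1=F4 downbeat P8
bar 1: v0=E3 v1=C4 downbeat m6
bar 2: v0=D3 v1=G3 downbeat P4
bar 3: v0=E3 v1=B3 downbeat P5
bar 4: v0=G3 v1=D4 downbeat P5
bar 5: v0=A3 v1=C4 downbeat m3
bar 6: v0=C4 v1=G4 downbeat P5
bar 7: v0=B3 v1=D4 downbeat m3
bar 8: v0=C4 v1=C5 downbeat P8
bar 9: v0=G3 v1=E4 downbeat M6
bar 10: v0=F3 v1=F4 downbeat P8
  -> R4 @ bar 2 tick 0 v(0, 1): D3/G3 P4 untreated
  -> R2 @ bar 4 tick 0 v(0, 1): E3/G3 m3 -> G3/D4 P5 similar
  -> R2 @ bar 6 tick 0 v(0, 1): A3/C4 m3 -> C4/G4 P5 similar
  -> R2 @ bar 8 tick 0 v(0, 1): B3/D4 m3 -> C4/C5 P8 similar
  -> R7 @ bar 8 tick 0 v(1,): D4->C5 leap 10st

(2, 0, R4, (0, 1))
(4, 0, R2, (0, 1))
(6, 0, R2, (0, 1))
(8, 0, R2, (0, 1))
(8, 0, R7, (1,))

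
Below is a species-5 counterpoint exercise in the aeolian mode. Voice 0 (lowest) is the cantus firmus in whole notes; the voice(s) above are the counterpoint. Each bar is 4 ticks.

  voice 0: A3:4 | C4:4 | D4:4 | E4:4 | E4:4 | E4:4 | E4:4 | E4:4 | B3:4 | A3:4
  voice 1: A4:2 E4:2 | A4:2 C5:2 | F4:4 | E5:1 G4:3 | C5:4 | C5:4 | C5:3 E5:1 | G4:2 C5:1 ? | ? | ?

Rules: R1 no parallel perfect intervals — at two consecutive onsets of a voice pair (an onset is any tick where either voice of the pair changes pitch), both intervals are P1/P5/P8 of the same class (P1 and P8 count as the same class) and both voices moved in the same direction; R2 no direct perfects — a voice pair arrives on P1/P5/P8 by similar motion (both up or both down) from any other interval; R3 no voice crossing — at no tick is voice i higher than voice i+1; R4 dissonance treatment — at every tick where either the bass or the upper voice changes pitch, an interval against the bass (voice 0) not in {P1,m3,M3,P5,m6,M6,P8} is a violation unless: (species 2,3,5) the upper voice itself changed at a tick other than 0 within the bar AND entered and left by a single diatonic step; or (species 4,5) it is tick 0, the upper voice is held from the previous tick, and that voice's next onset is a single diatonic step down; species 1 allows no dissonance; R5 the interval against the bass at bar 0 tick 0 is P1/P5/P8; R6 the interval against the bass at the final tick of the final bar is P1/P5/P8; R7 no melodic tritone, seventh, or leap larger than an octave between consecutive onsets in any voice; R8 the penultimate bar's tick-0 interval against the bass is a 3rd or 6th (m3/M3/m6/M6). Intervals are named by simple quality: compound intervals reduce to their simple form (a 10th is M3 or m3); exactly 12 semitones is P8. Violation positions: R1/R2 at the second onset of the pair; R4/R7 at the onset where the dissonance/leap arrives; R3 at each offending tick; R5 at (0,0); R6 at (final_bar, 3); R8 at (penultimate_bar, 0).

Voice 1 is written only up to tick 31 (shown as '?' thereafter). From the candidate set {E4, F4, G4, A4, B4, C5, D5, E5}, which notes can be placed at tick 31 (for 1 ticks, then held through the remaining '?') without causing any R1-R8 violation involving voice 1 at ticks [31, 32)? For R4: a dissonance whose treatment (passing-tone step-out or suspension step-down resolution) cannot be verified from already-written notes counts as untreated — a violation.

{B4, C5, E4, E5, G4}

E4: legal
F4: violates R4
G4: legal
A4: violates R4
B4: legal
C5: legal
D5: violates R4
E5: legal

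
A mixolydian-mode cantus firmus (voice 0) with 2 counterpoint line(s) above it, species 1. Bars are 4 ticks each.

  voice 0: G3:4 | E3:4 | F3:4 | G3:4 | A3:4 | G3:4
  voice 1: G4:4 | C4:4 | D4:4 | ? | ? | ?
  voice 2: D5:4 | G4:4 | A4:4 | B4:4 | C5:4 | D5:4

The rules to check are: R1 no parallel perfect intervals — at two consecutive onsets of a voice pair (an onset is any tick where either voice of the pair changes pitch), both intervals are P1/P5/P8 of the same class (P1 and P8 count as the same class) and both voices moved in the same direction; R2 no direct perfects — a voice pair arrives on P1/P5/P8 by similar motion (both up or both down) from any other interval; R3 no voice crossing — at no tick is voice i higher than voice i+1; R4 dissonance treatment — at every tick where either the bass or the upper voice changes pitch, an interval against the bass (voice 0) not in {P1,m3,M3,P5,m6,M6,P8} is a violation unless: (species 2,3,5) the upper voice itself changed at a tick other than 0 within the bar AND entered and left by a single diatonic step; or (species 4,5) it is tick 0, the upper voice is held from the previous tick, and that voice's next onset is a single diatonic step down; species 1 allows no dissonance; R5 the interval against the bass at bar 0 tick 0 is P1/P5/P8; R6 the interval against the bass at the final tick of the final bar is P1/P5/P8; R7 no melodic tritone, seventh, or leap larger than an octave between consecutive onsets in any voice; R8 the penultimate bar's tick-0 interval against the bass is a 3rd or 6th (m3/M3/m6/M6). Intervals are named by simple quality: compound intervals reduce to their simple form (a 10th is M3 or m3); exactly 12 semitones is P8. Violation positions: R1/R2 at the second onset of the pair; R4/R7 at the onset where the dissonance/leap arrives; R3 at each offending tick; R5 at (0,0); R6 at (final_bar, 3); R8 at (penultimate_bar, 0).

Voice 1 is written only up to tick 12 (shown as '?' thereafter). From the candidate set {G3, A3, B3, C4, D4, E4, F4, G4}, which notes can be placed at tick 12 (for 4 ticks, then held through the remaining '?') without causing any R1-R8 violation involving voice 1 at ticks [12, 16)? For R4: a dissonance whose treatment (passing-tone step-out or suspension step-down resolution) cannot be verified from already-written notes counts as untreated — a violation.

{B3, D4, G3}

G3: legal
A3: violates R4
B3: legal
C4: violates R4
D4: legal
E4: violates R1
F4: violates R4
G4: violates R2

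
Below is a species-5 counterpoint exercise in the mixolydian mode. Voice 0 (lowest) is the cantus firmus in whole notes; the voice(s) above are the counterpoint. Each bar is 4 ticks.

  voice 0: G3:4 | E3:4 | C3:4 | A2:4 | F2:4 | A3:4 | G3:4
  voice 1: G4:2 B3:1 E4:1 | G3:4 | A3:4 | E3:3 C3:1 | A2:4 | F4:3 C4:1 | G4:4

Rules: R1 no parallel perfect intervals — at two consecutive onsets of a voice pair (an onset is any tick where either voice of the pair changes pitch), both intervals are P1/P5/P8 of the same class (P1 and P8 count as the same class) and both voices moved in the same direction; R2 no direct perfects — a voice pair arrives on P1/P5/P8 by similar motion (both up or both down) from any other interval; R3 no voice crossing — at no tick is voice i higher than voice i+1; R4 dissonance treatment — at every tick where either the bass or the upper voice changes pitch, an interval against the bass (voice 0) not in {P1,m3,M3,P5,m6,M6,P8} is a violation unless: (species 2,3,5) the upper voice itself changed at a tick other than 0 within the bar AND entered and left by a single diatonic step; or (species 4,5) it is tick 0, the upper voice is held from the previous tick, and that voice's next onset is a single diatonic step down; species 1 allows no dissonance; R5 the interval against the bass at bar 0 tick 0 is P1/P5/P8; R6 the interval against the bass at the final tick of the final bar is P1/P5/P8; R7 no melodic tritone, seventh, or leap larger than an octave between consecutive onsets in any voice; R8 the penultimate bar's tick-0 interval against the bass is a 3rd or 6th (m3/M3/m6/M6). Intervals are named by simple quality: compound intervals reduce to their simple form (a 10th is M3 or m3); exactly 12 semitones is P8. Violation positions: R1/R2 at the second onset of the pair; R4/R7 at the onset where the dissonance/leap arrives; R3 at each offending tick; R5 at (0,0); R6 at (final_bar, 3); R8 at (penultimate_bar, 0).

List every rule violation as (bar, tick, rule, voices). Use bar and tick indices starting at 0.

bar 0: v0=G3 v1=G4 downbeat P8
bar 1: v0=E3 v1=G3 downbeat m3
bar 2: v0=C3 v1=A3 downbeat M6
bar 3: v0=A2 v1=E3 downbeat P5
bar 4: v0=F2 v1=A2 downbeat M3
bar 5: v0=A3 v1=F4 downbeat m6
bar 6: v0=G3 v1=G4 downbeat P8
  -> R2 @ bar 3 tick 0 v(0, 1): C3/A3 M6 -> A2/E3 P5 similar
  -> R7 @ bar 5 tick 0 v(0,): F2->A3 leap 16st
  -> R7 @ bar 5 tick 0 v(1,): A2->F4 leap 20st

(3, 0, R2, (0, 1))
(5, 0, R7, (0,))
(5, 0, R7, (1,))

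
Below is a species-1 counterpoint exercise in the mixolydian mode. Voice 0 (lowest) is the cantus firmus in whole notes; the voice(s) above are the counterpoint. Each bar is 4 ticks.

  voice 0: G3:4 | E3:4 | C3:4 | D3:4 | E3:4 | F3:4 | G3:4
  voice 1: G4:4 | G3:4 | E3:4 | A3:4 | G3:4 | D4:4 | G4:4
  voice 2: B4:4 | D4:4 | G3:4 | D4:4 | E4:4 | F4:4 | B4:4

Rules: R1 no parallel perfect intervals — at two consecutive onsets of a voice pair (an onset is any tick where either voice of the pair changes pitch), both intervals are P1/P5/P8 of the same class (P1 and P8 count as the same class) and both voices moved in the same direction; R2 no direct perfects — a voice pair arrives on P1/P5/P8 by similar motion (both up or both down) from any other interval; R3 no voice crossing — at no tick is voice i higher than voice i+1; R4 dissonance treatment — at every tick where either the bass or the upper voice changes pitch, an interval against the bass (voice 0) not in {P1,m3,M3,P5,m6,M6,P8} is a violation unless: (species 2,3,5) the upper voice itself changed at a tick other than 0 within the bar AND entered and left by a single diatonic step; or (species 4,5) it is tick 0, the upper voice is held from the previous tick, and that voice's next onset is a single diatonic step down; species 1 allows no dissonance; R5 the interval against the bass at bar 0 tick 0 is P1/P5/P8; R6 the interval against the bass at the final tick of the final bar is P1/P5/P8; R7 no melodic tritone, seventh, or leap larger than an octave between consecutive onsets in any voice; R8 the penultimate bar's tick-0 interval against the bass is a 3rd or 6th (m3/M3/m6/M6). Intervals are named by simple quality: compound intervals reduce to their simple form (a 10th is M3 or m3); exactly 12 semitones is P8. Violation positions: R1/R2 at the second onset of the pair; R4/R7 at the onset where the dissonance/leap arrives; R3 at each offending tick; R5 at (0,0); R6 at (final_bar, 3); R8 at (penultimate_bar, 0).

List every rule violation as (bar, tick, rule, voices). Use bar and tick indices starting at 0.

bar 0: v0=G3 v1=G4 v2=B4 downbeat M3
bar 1: v0=E3 v1=G3 v2=D4 downbeat m7
bar 2: v0=C3 v1=E3 v2=G3 downbeat P5
bar 3: v0=D3 v1=A3 v2=D4 downbeat P8
bar 4: v0=E3 v1=G3 v2=E4 downbeat P8
bar 5: v0=F3 v1=D4 v2=F4 downbeat P8
bar 6: v0=G3 v1=G4 v2=B4 downbeat M3
  -> R5 @ bar 0 tick 0 v(0, 2): opens on M3
  -> R2 @ bar 1 tick 0 v(1, 2): G4/B4 M3 -> G3/D4 P5 similar
  -> R4 @ bar 1 tick 0 v(0, 2): E3/D4 m7 untreated
  -> R2 @ bar 2 tick 0 v(0, 2): E3/D4 m7 -> C3/G3 P5 similar
  -> R2 @ bar 3 tick 0 v(0, 1): C3/E3 M3 -> D3/A3 P5 similar
  -> R2 @ bar 3 tick 0 v(0, 2): C3/G3 P5 -> D3/D4 P8 similar
  -> R1 @ bar 4 tick 0 v(0, 2): D3/D4 P8 -> E3/E4 P8 similar
  -> R1 @ bar 5 tick 0 v(0, 2): E3/E4 P8 -> F3/F4 P8 similar
  -> R8 @ bar 5 tick 0 v(0, 2): penult P8 not 3rd/6th
  -> R2 @ bar 6 tick 0 v(0, 1): F3/D4 M6 -> G3/G4 P8 similar
  -> R7 @ bar 6 tick 0 v(2,): F4->B4 leap 6st
  -> R6 @ bar 6 tick 3 v(0, 2): closes on M3

(0, 0, R5, (0, 2))
(1, 0, R2, (1, 2))
(1, 0, R4, (0, 2))
(2, 0, R2, (0, 2))
(3, 0, R2, (0, 1))
(3, 0, R2, (0, 2))
(4, 0, R1, (0, 2))
(5, 0, R1, (0, 2))
(5, 0, R8, (0, 2))
(6, 0, R2, (0, 1))
(6, 0, R7, (2,))
(6, 3, R6, (0, 2))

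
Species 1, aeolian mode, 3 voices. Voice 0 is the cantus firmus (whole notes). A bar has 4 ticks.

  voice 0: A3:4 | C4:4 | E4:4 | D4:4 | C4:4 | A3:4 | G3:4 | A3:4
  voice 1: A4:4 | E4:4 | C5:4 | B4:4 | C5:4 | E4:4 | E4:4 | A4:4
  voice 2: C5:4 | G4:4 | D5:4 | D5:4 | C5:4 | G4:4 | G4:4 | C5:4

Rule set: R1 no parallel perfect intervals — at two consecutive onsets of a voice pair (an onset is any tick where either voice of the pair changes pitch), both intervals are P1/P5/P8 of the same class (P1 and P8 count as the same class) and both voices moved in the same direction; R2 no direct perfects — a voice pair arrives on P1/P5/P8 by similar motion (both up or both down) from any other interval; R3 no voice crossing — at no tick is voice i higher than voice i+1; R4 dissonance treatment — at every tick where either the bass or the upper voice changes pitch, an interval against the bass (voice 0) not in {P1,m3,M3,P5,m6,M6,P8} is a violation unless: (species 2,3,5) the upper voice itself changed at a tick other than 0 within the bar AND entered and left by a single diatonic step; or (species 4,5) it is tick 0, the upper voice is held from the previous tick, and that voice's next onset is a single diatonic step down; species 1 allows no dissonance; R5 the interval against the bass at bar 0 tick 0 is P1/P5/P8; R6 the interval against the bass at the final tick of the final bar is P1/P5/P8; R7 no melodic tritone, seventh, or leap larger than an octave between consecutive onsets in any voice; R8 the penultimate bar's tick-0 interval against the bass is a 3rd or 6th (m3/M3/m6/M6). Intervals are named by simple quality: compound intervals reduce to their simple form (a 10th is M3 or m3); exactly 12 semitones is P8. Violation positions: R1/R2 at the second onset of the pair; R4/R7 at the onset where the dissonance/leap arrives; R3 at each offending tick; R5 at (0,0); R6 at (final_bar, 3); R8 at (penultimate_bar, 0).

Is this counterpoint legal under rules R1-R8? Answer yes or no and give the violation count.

No (8 violations)

bar 0: v0=A3 v1=A4 v2=C5 (m3)
bar 1: v0=C4 v1=E4 v2=G4 (P5)
bar 2: v0=E4 v1=C5 v2=D5 (m7)
bar 3: v0=D4 v1=B4 v2=D5 (P8)
bar 4: v0=C4 v1=C5 v2=C5 (P8)
bar 5: v0=A3 v1=E4 v2=G4 (m7)
bar 6: v0=G3 v1=E4 v2=G4 (P8)
bar 7: v0=A3 v1=A4 v2=C5 (m3)
  R5 @ bar0.0: opens on m3
  R4 @ bar2.0: E4/D5 m7 untreated
  R1 @ bar4.0: D4/D5 P8 -> C4/C5 P8 similar
  R2 @ bar5.0: C4/C5 P8 -> A3/E4 P5 similar
  R4 @ bar5.0: A3/G4 m7 untreated
  R8 @ bar6.0: penult P8 not 3rd/6th
  R2 @ bar7.0: G3/E4 M6 -> A3/A4 P8 similar
  R6 @ bar7.3: closes on m3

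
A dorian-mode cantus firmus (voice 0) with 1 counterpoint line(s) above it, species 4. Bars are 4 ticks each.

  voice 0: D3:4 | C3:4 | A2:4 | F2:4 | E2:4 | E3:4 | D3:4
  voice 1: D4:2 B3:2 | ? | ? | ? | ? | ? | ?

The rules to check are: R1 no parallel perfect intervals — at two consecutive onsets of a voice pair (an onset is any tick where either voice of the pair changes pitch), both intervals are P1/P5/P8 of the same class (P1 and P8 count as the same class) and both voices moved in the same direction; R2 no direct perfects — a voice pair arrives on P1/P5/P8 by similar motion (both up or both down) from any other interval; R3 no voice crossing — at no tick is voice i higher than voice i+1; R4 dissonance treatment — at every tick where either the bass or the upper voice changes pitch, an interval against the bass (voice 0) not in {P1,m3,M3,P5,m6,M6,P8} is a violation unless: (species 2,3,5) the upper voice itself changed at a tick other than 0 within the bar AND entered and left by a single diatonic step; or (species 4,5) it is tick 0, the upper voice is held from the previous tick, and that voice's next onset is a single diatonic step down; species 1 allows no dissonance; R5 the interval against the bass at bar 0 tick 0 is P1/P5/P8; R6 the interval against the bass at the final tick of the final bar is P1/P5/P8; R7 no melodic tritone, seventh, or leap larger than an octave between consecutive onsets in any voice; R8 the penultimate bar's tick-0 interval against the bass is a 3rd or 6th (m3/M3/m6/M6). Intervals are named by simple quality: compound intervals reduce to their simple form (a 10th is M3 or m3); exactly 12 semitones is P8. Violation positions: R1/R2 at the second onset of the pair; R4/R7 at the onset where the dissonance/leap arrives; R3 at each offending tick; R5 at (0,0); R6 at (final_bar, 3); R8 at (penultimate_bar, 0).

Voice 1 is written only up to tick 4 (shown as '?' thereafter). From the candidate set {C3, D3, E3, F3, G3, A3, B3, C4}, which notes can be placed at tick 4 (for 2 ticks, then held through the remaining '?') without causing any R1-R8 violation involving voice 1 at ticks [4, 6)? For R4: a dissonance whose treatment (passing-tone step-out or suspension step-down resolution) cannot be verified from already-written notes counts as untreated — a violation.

C3: violates R2,R7
D3: violates R4
E3: legal
F3: violates R4,R7
G3: violates R2
A3: legal
B3: violates R4
C4: legal

{A3, C4, E3}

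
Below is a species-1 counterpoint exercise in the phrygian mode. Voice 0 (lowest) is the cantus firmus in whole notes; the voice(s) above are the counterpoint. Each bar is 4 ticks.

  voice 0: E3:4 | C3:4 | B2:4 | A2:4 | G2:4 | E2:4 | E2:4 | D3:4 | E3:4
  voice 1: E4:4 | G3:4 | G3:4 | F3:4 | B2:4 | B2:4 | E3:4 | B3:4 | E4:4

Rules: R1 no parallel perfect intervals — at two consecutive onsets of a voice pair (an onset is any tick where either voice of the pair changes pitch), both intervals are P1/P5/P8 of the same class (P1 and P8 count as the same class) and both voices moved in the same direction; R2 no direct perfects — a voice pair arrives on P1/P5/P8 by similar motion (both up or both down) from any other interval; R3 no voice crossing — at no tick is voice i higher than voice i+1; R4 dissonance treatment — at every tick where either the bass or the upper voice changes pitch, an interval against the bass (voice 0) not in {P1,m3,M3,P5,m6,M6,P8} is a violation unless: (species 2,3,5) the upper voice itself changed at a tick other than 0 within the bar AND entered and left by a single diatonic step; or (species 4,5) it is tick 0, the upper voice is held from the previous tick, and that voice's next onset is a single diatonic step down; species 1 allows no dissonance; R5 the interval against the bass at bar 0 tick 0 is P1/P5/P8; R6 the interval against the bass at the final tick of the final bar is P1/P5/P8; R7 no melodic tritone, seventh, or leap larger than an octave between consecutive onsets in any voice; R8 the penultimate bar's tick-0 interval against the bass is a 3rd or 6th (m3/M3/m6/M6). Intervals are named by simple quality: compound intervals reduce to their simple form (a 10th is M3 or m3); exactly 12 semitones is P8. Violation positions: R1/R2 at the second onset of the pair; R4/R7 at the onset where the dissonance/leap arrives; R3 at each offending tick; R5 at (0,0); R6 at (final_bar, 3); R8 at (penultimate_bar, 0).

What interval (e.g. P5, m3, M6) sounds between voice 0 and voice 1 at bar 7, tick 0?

voice 0=D3 voice 1=B3 -> M6

M6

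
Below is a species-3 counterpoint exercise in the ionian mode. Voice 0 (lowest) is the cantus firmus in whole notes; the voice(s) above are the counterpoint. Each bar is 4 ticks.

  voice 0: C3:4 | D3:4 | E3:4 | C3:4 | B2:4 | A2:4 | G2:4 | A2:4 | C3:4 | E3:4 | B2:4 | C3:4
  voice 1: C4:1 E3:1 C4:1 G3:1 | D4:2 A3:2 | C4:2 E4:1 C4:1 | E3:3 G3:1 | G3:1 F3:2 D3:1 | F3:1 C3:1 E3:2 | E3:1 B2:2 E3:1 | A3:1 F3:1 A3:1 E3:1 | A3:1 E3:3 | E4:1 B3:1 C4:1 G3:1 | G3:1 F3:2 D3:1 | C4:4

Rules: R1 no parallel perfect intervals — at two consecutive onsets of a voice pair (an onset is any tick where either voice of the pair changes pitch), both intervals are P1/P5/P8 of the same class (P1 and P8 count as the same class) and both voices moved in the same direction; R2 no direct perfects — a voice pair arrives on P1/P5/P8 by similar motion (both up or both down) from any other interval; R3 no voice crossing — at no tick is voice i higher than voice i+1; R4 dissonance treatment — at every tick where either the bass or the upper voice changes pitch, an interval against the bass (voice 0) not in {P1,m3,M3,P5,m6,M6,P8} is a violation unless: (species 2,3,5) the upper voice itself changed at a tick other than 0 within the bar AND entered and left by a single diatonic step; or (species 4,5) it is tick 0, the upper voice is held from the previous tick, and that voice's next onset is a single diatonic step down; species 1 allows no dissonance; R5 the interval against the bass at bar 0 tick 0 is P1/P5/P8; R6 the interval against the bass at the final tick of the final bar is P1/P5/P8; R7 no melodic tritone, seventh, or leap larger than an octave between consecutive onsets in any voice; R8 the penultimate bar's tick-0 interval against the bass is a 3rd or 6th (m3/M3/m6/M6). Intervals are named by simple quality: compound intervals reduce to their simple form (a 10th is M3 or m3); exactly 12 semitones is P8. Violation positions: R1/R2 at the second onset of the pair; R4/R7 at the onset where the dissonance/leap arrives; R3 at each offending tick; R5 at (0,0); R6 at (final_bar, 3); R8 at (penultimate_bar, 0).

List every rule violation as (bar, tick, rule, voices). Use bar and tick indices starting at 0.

bar 0: v0=C3 v1=C4 downbeat P8
bar 1: v0=D3 v1=D4 downbeat P8
bar 2: v0=E3 v1=C4 downbeat m6
bar 3: v0=C3 v1=E3 downbeat M3
bar 4: v0=B2 v1=G3 downbeat m6
bar 5: v0=A2 v1=F3 downbeat m6
bar 6: v0=G2 v1=E3 downbeat M6
bar 7: v0=A2 v1=A3 downbeat P8
bar 8: v0=C3 v1=A3 downbeat M6
bar 9: v0=E3 v1=E4 downbeat P8
bar 10: v0=B2 v1=G3 downbeat m6
bar 11: v0=C3 v1=C4 downbeat P8
  -> R2 @ bar 1 tick 0 v(0, 1): C3/G3 P5 -> D3/D4 P8 similar
  -> R4 @ bar 4 tick 1 v(0, 1): B2/F3 TT untreated
  -> R2 @ bar 7 tick 0 v(0, 1): G2/E3 M6 -> A2/A3 P8 similar
  -> R2 @ bar 9 tick 0 v(0, 1): C3/E3 M3 -> E3/E4 P8 similar
  -> R4 @ bar 10 tick 1 v(0, 1): B2/F3 TT untreated
  -> R2 @ bar 11 tick 0 v(0, 1): B2/D3 m3 -> C3/C4 P8 similar
  -> R7 @ bar 11 tick 0 v(1,): D3->C4 leap 10st

(1, 0, R2, (0, 1))
(4, 1, R4, (0, 1))
(7, 0, R2, (0, 1))
(9, 0, R2, (0, 1))
(10, 1, R4, (0, 1))
(11, 0, R2, (0, 1))
(11, 0, R7, (1,))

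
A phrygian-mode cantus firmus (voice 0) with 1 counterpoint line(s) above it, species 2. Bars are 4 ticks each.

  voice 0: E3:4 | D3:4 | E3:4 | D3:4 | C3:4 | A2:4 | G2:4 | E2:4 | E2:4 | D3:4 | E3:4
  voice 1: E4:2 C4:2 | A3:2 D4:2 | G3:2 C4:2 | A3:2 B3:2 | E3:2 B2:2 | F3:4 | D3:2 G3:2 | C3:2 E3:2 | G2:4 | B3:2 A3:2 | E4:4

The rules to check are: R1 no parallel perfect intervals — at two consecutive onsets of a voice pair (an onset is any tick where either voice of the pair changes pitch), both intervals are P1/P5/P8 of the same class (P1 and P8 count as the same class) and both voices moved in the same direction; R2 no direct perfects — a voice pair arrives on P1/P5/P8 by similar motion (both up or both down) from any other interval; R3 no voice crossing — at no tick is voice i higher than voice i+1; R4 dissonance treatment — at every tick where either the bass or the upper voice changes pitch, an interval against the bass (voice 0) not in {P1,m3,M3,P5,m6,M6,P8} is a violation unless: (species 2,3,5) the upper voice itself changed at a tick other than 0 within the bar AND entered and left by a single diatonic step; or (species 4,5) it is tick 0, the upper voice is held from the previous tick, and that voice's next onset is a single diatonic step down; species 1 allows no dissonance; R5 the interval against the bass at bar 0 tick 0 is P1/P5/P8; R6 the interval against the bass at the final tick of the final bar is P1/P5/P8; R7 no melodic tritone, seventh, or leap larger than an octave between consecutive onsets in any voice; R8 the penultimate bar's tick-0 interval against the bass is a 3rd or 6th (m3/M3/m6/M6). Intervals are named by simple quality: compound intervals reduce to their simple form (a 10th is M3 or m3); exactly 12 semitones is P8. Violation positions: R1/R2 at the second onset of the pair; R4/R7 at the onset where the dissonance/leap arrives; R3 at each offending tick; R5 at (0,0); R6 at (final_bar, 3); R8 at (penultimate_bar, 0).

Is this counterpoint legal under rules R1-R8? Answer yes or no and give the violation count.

No (10 violations)

bar 0: v0=E3 v1=E4 (P8)
bar 1: v0=D3 v1=A3 (P5)
bar 2: v0=E3 v1=G3 (m3)
bar 3: v0=D3 v1=A3 (P5)
bar 4: v0=C3 v1=E3 (M3)
bar 5: v0=A2 v1=F3 (m6)
bar 6: v0=G2 v1=D3 (P5)
bar 7: v0=E2 v1=C3 (m6)
bar 8: v0=E2 v1=G2 (m3)
bar 9: v0=D3 v1=B3 (M6)
bar 10: v0=E3 v1=E4 (P8)
  R2 @ bar1.0: E3/C4 m6 -> D3/A3 P5 similar
  R2 @ bar3.0: E3/C4 m6 -> D3/A3 P5 similar
  R3 @ bar4.2: C3 above B2
  R4 @ bar4.2: C3/B2 m2 untreated
  R3 @ bar4.3: C3 above B2
  R7 @ bar5.0: B2->F3 leap 6st
  R2 @ bar6.0: A2/F3 m6 -> G2/D3 P5 similar
  R7 @ bar9.0: E2->D3 leap 10st
  R7 @ bar9.0: G2->B3 leap 16st
  R2 @ bar10.0: D3/A3 P5 -> E3/E4 P8 similar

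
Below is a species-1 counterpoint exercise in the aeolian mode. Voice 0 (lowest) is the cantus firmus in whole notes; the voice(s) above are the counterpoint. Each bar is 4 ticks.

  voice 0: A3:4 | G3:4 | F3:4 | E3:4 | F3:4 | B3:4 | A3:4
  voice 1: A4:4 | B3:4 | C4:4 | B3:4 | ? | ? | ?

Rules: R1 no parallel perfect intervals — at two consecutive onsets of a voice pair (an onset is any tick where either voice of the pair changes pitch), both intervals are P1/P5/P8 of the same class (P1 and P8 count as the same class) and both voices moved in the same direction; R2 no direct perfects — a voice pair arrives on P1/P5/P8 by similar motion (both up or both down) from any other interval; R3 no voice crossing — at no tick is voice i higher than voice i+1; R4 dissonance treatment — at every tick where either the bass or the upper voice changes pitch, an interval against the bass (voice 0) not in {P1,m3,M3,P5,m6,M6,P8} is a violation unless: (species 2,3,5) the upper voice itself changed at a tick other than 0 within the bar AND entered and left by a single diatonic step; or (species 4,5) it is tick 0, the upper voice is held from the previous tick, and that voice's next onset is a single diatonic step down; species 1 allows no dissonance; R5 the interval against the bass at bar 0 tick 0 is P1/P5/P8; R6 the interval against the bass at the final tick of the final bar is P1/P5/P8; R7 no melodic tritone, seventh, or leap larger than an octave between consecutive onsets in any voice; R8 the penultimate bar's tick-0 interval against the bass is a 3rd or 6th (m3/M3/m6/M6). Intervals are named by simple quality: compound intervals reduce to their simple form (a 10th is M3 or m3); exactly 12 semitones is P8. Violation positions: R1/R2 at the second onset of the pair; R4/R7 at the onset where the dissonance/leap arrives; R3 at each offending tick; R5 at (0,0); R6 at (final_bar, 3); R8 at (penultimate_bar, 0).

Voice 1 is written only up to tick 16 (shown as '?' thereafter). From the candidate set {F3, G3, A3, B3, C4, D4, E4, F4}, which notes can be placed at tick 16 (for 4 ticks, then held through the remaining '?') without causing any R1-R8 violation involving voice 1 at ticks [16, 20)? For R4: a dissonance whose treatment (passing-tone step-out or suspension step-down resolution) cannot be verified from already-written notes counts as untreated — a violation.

F3: violates R7
G3: violates R4
A3: legal
B3: violates R4
C4: violates R1
D4: legal
E4: violates R4
F4: violates R2,R7

{A3, D4}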